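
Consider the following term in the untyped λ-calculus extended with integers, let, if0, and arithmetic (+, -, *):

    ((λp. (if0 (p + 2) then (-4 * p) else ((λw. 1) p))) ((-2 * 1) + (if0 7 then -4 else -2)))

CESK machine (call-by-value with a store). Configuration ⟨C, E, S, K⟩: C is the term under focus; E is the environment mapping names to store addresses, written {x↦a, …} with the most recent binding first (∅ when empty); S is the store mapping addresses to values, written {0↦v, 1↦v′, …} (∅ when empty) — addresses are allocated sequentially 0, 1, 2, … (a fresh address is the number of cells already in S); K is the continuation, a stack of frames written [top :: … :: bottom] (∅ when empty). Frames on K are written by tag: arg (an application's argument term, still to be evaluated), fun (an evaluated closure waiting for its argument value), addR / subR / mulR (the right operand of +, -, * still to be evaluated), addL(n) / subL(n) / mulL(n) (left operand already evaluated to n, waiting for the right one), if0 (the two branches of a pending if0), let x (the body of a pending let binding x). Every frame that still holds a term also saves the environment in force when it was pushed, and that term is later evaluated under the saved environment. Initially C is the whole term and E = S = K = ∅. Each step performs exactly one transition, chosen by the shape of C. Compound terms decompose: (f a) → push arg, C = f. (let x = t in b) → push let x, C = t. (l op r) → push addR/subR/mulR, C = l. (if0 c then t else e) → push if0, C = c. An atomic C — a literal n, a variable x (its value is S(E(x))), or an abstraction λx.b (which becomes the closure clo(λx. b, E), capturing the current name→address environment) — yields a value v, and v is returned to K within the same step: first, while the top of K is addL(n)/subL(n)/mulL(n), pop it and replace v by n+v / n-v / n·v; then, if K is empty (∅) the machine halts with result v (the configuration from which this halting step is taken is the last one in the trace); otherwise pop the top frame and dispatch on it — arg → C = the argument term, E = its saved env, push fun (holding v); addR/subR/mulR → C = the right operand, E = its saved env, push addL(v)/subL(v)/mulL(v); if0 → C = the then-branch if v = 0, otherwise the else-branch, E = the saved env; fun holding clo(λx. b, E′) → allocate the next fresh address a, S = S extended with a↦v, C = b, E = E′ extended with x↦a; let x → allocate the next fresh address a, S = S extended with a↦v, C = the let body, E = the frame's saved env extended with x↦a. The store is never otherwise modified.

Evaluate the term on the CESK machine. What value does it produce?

Answer: 1

Execution trace:
[0] [C=((λp. (if0 (p + 2) then (-4 * p) else ((λw. 1) p))) ((-2 * 1) + (if0 7 then -4 else -2))) | E=∅ | S=∅ | K=∅]
[1] [C=(λp. (if0 (p + 2) then (-4 * p) else ((λw. 1) p))) | E=∅ | S=∅ | K=[arg]]
[2] [C=((-2 * 1) + (if0 7 then -4 else -2)) | E=∅ | S=∅ | K=[fun]]
[3] [C=(-2 * 1) | E=∅ | S=∅ | K=[addR :: fun]]
[4] [C=-2 | E=∅ | S=∅ | K=[mulR :: addR :: fun]]
[5] [C=1 | E=∅ | S=∅ | K=[mulL(-2) :: addR :: fun]]
[6] [C=(if0 7 then -4 else -2) | E=∅ | S=∅ | K=[addL(-2) :: fun]]
[7] [C=7 | E=∅ | S=∅ | K=[if0 :: addL(-2) :: fun]]
[8] [C=-2 | E=∅ | S=∅ | K=[addL(-2) :: fun]]
[9] [C=(if0 (p + 2) then (-4 * p) else ((λw. 1) p)) | E={p↦0} | S={0↦-4} | K=∅]
[10] [C=(p + 2) | E={p↦0} | S={0↦-4} | K=[if0]]
[11] [C=p | E={p↦0} | S={0↦-4} | K=[addR :: if0]]
[12] [C=2 | E={p↦0} | S={0↦-4} | K=[addL(-4) :: if0]]
[13] [C=((λw. 1) p) | E={p↦0} | S={0↦-4} | K=∅]
[14] [C=(λw. 1) | E={p↦0} | S={0↦-4} | K=[arg]]
[15] [C=p | E={p↦0} | S={0↦-4} | K=[fun]]
[16] [C=1 | E={w↦1, p↦0} | S={0↦-4, 1↦-4} | K=∅]
→ final value 1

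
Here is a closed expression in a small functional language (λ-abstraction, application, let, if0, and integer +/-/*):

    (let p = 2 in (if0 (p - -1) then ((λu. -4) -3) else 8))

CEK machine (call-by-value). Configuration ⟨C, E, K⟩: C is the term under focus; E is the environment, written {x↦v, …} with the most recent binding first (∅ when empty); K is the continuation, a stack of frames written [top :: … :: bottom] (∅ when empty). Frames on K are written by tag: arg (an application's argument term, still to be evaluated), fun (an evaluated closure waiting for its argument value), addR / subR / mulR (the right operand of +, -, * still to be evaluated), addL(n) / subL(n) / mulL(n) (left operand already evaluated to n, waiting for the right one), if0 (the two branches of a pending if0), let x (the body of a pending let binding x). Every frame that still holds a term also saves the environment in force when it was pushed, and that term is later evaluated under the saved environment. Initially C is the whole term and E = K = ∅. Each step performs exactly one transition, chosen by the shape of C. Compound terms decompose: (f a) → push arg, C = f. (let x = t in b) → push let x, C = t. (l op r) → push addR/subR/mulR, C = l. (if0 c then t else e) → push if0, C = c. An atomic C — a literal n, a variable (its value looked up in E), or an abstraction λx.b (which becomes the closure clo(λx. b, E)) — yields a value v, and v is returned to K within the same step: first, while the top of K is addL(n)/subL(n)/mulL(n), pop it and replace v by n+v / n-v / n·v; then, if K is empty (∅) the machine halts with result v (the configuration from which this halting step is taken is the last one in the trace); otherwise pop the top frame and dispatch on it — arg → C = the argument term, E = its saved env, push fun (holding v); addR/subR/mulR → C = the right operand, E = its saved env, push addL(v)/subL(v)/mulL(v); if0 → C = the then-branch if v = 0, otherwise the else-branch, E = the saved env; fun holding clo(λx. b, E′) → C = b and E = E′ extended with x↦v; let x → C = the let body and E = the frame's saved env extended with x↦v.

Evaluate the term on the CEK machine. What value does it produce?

t=0: ⟨C=(let p = 2 in (if0 (p - -1) then ((λu. -4) -3) else 8)); E=∅; K=∅⟩
t=1: ⟨C=2; E=∅; K=[let p]⟩
t=2: ⟨C=(if0 (p - -1) then ((λu. -4) -3) else 8); E={p↦2}; K=∅⟩
t=3: ⟨C=(p - -1); E={p↦2}; K=[if0]⟩
t=4: ⟨C=p; E={p↦2}; K=[subR :: if0]⟩
t=5: ⟨C=-1; E={p↦2}; K=[subL(2) :: if0]⟩
t=6: ⟨C=8; E={p↦2}; K=∅⟩
→ final value 8

Answer: 8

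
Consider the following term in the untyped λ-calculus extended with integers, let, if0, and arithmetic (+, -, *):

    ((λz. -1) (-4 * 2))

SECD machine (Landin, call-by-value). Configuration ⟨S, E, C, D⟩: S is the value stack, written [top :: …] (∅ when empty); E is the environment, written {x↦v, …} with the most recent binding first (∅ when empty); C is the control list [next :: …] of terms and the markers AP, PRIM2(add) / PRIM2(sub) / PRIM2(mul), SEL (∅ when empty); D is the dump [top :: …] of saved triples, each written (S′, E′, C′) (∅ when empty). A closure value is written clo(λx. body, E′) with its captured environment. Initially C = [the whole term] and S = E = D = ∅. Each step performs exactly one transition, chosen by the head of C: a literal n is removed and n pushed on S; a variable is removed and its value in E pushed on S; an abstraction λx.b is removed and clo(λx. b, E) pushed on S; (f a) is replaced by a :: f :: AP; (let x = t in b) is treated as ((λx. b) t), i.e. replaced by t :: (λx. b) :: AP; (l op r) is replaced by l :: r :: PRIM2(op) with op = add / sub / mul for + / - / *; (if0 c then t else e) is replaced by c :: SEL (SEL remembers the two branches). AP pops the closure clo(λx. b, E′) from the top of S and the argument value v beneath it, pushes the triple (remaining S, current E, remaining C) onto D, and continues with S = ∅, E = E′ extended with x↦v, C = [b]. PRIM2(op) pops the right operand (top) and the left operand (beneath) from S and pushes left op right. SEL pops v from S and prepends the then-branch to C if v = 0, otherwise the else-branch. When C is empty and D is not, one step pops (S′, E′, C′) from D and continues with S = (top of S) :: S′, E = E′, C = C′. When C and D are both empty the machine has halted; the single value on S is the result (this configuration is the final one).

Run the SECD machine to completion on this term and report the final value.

t=0: ⟨S=∅; E=∅; C=[((λz. -1) (-4 * 2))]; D=∅⟩
t=1: ⟨S=∅; E=∅; C=[(-4 * 2) :: (λz. -1) :: AP]; D=∅⟩
t=2: ⟨S=∅; E=∅; C=[-4 :: 2 :: PRIM2(mul) :: (λz. -1) :: AP]; D=∅⟩
t=3: ⟨S=[-4]; E=∅; C=[2 :: PRIM2(mul) :: (λz. -1) :: AP]; D=∅⟩
t=4: ⟨S=[2 :: -4]; E=∅; C=[PRIM2(mul) :: (λz. -1) :: AP]; D=∅⟩
t=5: ⟨S=[-8]; E=∅; C=[(λz. -1) :: AP]; D=∅⟩
t=6: ⟨S=[clo(λz. -1, ∅) :: -8]; E=∅; C=[AP]; D=∅⟩
t=7: ⟨S=∅; E={z↦-8}; C=[-1]; D=[(∅, ∅, ∅)]⟩
t=8: ⟨S=[-1]; E={z↦-8}; C=∅; D=[(∅, ∅, ∅)]⟩
t=9: ⟨S=[-1]; E=∅; C=∅; D=∅⟩
→ final value -1

Answer: -1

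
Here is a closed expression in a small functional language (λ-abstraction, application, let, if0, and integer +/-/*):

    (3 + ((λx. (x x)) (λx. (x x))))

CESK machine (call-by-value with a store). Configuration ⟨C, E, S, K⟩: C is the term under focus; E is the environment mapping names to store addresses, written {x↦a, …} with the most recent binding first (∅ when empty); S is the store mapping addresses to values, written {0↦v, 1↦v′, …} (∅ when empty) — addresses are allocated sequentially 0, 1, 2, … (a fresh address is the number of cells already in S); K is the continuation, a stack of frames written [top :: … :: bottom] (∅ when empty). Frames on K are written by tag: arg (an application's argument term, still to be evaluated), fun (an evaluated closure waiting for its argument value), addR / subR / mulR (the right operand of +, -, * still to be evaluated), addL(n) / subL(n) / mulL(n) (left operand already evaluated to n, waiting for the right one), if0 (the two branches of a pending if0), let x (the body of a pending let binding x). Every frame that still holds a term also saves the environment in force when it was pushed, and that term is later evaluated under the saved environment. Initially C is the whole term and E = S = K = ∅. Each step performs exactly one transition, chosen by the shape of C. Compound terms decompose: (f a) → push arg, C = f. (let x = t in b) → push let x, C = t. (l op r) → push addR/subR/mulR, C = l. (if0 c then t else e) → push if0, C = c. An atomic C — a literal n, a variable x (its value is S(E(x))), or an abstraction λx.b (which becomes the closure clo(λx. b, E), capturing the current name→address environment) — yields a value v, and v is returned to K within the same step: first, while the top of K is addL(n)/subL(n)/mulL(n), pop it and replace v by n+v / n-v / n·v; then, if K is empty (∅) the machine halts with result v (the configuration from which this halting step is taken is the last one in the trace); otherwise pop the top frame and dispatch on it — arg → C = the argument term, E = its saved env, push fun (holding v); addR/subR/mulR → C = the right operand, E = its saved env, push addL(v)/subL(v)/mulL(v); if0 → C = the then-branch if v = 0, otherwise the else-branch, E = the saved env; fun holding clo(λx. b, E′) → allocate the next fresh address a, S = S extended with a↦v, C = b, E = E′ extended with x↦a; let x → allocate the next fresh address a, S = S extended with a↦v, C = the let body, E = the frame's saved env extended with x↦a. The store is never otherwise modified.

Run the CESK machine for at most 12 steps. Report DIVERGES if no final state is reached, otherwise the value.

Answer: DIVERGES (no final state within 12 steps)

Execution trace:
0. <C=(3 + ((λx. (x x)) (λx. (x x)))), E=∅, S=∅, K=∅>
1. <C=3, E=∅, S=∅, K=[addR]>
2. <C=((λx. (x x)) (λx. (x x))), E=∅, S=∅, K=[addL(3)]>
3. <C=(λx. (x x)), E=∅, S=∅, K=[arg :: addL(3)]>
4. <C=(λx. (x x)), E=∅, S=∅, K=[fun :: addL(3)]>
5. <C=(x x), E={x↦0}, S={0↦clo(λx. (x x), ∅)}, K=[addL(3)]>
6. <C=x, E={x↦0}, S={0↦clo(λx. (x x), ∅)}, K=[arg :: addL(3)]>
7. <C=x, E={x↦0}, S={0↦clo(λx. (x x), ∅)}, K=[fun :: addL(3)]>
8. <C=(x x), E={x↦1}, S={0↦clo(λx. (x x), ∅), 1↦clo(λx. (x x), ∅)}, K=[addL(3)]>
9. <C=x, E={x↦1}, S={0↦clo(λx. (x x), ∅), 1↦clo(λx. (x x), ∅)}, K=[arg :: addL(3)]>
10. <C=x, E={x↦1}, S={0↦clo(λx. (x x), ∅), 1↦clo(λx. (x x), ∅)}, K=[fun :: addL(3)]>
11. <C=(x x), E={x↦2}, S={0↦clo(λx. (x x), ∅), 1↦clo(λx. (x x), ∅), 2↦clo(λx. (x x), ∅)}, K=[addL(3)]>
12. <C=x, E={x↦2}, S={0↦clo(λx. (x x), ∅), 1↦clo(λx. (x x), ∅), 2↦clo(λx. (x x), ∅)}, K=[arg :: addL(3)]>
→ 12 transitions taken and the configuration is still not final: no result within 12 steps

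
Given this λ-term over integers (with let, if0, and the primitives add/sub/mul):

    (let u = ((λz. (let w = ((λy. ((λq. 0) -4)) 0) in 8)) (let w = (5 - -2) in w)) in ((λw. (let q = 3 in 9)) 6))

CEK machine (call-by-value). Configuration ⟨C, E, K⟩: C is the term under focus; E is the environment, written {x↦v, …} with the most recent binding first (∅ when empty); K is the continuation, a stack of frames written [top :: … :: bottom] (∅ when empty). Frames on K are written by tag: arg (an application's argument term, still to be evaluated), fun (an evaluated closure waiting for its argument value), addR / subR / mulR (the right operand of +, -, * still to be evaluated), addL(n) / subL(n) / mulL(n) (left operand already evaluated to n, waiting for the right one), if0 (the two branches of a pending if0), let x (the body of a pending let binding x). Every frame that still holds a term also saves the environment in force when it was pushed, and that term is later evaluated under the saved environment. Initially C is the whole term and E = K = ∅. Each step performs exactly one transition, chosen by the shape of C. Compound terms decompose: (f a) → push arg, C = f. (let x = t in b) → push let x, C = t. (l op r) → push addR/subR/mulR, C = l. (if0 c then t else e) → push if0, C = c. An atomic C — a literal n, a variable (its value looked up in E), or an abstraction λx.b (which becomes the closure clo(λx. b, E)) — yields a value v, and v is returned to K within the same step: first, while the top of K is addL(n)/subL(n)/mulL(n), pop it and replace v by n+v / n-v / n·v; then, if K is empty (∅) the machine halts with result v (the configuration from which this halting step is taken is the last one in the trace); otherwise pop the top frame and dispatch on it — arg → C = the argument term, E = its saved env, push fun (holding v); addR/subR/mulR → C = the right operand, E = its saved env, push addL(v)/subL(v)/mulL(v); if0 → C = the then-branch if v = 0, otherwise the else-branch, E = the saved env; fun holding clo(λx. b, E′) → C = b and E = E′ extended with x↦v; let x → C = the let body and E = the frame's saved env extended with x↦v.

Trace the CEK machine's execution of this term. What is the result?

Answer: 9

Execution trace:
[0] <C=(let u = ((λz. (let w = ((λy. ((λq. 0) -4)) 0) in 8)) (let w = (5 - -2) in w)) in ((λw. (let q = 3 in 9)) 6)), E=∅, K=∅>
[1] <C=((λz. (let w = ((λy. ((λq. 0) -4)) 0) in 8)) (let w = (5 - -2) in w)), E=∅, K=[let u]>
[2] <C=(λz. (let w = ((λy. ((λq. 0) -4)) 0) in 8)), E=∅, K=[arg :: let u]>
[3] <C=(let w = (5 - -2) in w), E=∅, K=[fun :: let u]>
[4] <C=(5 - -2), E=∅, K=[let w :: fun :: let u]>
[5] <C=5, E=∅, K=[subR :: let w :: fun :: let u]>
[6] <C=-2, E=∅, K=[subL(5) :: let w :: fun :: let u]>
[7] <C=w, E={w↦7}, K=[fun :: let u]>
[8] <C=(let w = ((λy. ((λq. 0) -4)) 0) in 8), E={z↦7}, K=[let u]>
[9] <C=((λy. ((λq. 0) -4)) 0), E={z↦7}, K=[let w :: let u]>
[10] <C=(λy. ((λq. 0) -4)), E={z↦7}, K=[arg :: let w :: let u]>
[11] <C=0, E={z↦7}, K=[fun :: let w :: let u]>
[12] <C=((λq. 0) -4), E={y↦0, z↦7}, K=[let w :: let u]>
[13] <C=(λq. 0), E={y↦0, z↦7}, K=[arg :: let w :: let u]>
[14] <C=-4, E={y↦0, z↦7}, K=[fun :: let w :: let u]>
[15] <C=0, E={q↦-4, y↦0, z↦7}, K=[let w :: let u]>
[16] <C=8, E={w↦0, z↦7}, K=[let u]>
[17] <C=((λw. (let q = 3 in 9)) 6), E={u↦8}, K=∅>
[18] <C=(λw. (let q = 3 in 9)), E={u↦8}, K=[arg]>
[19] <C=6, E={u↦8}, K=[fun]>
[20] <C=(let q = 3 in 9), E={w↦6, u↦8}, K=∅>
[21] <C=3, E={w↦6, u↦8}, K=[let q]>
[22] <C=9, E={q↦3, w↦6, u↦8}, K=∅>
→ final value 9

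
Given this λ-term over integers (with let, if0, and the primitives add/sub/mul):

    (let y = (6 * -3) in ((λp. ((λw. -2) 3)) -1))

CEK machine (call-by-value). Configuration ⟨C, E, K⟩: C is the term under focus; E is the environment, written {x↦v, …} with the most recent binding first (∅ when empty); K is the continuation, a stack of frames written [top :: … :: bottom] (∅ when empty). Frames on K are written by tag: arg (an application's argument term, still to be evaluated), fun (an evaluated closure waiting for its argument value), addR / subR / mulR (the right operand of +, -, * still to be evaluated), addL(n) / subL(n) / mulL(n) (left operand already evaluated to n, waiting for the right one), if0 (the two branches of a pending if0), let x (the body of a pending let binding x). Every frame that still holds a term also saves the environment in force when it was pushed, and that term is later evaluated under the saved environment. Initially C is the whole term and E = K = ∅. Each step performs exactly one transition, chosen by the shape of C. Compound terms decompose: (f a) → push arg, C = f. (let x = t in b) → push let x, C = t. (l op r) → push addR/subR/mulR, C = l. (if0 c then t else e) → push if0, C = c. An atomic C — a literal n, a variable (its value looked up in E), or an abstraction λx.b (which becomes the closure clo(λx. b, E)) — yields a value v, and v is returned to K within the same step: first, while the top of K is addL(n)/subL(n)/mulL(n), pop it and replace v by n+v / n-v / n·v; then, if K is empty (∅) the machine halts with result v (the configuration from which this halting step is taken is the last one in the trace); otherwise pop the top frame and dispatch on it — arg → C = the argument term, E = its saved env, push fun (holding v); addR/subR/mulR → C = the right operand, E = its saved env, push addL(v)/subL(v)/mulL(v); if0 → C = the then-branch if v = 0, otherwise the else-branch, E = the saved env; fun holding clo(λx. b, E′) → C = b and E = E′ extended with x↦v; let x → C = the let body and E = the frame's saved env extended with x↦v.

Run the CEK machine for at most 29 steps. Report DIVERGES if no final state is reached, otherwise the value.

Answer: -2

Machine steps:
[0] ⟨C=(let y = (6 * -3) in ((λp. ((λw. -2) 3)) -1)); E=∅; K=∅⟩
[1] ⟨C=(6 * -3); E=∅; K=[let y]⟩
[2] ⟨C=6; E=∅; K=[mulR :: let y]⟩
[3] ⟨C=-3; E=∅; K=[mulL(6) :: let y]⟩
[4] ⟨C=((λp. ((λw. -2) 3)) -1); E={y↦-18}; K=∅⟩
[5] ⟨C=(λp. ((λw. -2) 3)); E={y↦-18}; K=[arg]⟩
[6] ⟨C=-1; E={y↦-18}; K=[fun]⟩
[7] ⟨C=((λw. -2) 3); E={p↦-1, y↦-18}; K=∅⟩
[8] ⟨C=(λw. -2); E={p↦-1, y↦-18}; K=[arg]⟩
[9] ⟨C=3; E={p↦-1, y↦-18}; K=[fun]⟩
[10] ⟨C=-2; E={w↦3, p↦-1, y↦-18}; K=∅⟩
→ final value -2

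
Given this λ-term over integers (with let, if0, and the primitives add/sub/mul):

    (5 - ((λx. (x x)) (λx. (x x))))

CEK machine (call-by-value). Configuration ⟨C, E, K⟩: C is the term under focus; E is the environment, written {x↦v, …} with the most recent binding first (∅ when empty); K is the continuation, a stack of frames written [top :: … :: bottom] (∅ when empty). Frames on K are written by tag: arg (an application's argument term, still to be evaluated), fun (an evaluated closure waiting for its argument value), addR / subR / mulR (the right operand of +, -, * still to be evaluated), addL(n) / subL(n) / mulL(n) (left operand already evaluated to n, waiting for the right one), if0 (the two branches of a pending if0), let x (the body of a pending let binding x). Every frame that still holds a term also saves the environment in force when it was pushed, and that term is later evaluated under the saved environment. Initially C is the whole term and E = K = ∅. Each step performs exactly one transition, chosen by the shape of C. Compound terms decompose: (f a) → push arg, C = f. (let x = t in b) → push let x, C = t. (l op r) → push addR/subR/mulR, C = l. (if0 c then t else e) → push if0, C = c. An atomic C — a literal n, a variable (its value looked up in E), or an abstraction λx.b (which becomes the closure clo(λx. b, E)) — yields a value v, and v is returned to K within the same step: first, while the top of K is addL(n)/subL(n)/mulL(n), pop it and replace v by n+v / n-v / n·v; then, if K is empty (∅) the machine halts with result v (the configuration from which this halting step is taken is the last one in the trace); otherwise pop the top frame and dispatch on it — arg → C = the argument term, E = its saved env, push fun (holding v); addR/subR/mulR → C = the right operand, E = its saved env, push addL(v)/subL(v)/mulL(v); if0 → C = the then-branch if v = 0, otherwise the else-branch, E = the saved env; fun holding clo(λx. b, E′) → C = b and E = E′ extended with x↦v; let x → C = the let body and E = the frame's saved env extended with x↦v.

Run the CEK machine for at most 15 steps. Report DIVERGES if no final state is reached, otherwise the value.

Answer: DIVERGES (no final state within 15 steps)

Derivation:
0. ⟨C=(5 - ((λx. (x x)) (λx. (x x)))); E=∅; K=∅⟩
1. ⟨C=5; E=∅; K=[subR]⟩
2. ⟨C=((λx. (x x)) (λx. (x x))); E=∅; K=[subL(5)]⟩
3. ⟨C=(λx. (x x)); E=∅; K=[arg :: subL(5)]⟩
4. ⟨C=(λx. (x x)); E=∅; K=[fun :: subL(5)]⟩
5. ⟨C=(x x); E={x↦clo(λx. (x x), ∅)}; K=[subL(5)]⟩
6. ⟨C=x; E={x↦clo(λx. (x x), ∅)}; K=[arg :: subL(5)]⟩
7. ⟨C=x; E={x↦clo(λx. (x x), ∅)}; K=[fun :: subL(5)]⟩
… configuration repeats with period 3 (steps 5–7 recur indefinitely) …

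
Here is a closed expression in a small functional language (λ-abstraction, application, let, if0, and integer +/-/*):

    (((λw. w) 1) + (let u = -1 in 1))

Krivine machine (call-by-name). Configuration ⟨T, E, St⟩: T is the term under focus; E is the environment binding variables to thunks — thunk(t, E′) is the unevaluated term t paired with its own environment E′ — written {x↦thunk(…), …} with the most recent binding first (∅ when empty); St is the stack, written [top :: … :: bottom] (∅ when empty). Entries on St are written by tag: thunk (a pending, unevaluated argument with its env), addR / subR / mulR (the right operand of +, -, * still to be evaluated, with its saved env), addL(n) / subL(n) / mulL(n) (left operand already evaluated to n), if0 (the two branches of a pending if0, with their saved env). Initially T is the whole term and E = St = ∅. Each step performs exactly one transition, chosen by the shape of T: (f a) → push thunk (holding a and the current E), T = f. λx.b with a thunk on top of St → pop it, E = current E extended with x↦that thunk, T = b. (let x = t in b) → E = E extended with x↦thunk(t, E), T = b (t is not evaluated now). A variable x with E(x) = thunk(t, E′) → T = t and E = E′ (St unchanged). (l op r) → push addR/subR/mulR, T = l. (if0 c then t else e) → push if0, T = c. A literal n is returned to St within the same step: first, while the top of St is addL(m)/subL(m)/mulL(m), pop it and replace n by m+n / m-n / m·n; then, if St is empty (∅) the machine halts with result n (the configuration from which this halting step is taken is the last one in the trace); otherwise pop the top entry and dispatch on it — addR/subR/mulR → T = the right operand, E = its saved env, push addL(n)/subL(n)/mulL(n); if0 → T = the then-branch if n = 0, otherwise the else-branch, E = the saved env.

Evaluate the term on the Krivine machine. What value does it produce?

t=0: <T=(((λw. w) 1) + (let u = -1 in 1)), E=∅, St=∅>
t=1: <T=((λw. w) 1), E=∅, St=[addR]>
t=2: <T=(λw. w), E=∅, St=[thunk :: addR]>
t=3: <T=w, E={w↦thunk(1, ∅)}, St=[addR]>
t=4: <T=1, E=∅, St=[addR]>
t=5: <T=(let u = -1 in 1), E=∅, St=[addL(1)]>
t=6: <T=1, E={u↦thunk(-1, ∅)}, St=[addL(1)]>
→ final value 2

Answer: 2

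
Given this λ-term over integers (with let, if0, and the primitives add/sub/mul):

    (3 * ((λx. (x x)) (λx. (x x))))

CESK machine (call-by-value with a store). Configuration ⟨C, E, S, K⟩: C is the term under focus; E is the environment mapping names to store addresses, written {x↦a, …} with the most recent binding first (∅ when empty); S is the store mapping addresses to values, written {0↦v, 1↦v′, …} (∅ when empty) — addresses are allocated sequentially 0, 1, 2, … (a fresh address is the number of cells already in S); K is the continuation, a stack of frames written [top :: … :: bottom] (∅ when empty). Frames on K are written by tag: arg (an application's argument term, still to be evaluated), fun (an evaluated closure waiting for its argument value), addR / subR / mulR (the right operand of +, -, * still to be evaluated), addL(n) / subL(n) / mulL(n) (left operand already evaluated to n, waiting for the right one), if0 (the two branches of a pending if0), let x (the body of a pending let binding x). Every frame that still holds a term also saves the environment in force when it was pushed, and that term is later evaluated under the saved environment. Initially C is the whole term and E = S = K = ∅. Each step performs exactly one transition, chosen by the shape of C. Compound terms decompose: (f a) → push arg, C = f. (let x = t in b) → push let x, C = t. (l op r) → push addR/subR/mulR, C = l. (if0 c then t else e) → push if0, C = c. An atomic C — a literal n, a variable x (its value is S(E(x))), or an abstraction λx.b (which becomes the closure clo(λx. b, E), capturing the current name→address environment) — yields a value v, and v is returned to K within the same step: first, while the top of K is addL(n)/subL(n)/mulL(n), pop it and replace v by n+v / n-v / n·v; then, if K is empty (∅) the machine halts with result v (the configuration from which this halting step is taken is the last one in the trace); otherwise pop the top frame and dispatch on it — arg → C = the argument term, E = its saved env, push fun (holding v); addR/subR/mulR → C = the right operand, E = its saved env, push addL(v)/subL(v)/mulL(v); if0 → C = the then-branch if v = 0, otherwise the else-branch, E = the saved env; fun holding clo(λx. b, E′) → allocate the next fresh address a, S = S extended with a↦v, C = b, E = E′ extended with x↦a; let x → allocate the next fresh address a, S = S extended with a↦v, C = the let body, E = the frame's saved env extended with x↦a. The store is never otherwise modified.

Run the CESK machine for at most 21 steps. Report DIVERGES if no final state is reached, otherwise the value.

[0] ⟨C=(3 * ((λx. (x x)) (λx. (x x)))); E=∅; S=∅; K=∅⟩
[1] ⟨C=3; E=∅; S=∅; K=[mulR]⟩
[2] ⟨C=((λx. (x x)) (λx. (x x))); E=∅; S=∅; K=[mulL(3)]⟩
[3] ⟨C=(λx. (x x)); E=∅; S=∅; K=[arg :: mulL(3)]⟩
[4] ⟨C=(λx. (x x)); E=∅; S=∅; K=[fun :: mulL(3)]⟩
[5] ⟨C=(x x); E={x↦0}; S={0↦clo(λx. (x x), ∅)}; K=[mulL(3)]⟩
[6] ⟨C=x; E={x↦0}; S={0↦clo(λx. (x x), ∅)}; K=[arg :: mulL(3)]⟩
[7] ⟨C=x; E={x↦0}; S={0↦clo(λx. (x x), ∅)}; K=[fun :: mulL(3)]⟩
[8] ⟨C=(x x); E={x↦1}; S={0↦clo(λx. (x x), ∅), 1↦clo(λx. (x x), ∅)}; K=[mulL(3)]⟩
[9] ⟨C=x; E={x↦1}; S={0↦clo(λx. (x x), ∅), 1↦clo(λx. (x x), ∅)}; K=[arg :: mulL(3)]⟩
[10] ⟨C=x; E={x↦1}; S={0↦clo(λx. (x x), ∅), 1↦clo(λx. (x x), ∅)}; K=[fun :: mulL(3)]⟩
[11] ⟨C=(x x); E={x↦2}; S={0↦clo(λx. (x x), ∅), 1↦clo(λx. (x x), ∅), 2↦clo(λx. (x x), ∅)}; K=[mulL(3)]⟩
[12] ⟨C=x; E={x↦2}; S={0↦clo(λx. (x x), ∅), 1↦clo(λx. (x x), ∅), 2↦clo(λx. (x x), ∅)}; K=[arg :: mulL(3)]⟩
[13] ⟨C=x; E={x↦2}; S={0↦clo(λx. (x x), ∅), 1↦clo(λx. (x x), ∅), 2↦clo(λx. (x x), ∅)}; K=[fun :: mulL(3)]⟩
[14] ⟨C=(x x); E={x↦3}; S={0↦clo(λx. (x x), ∅), 1↦clo(λx. (x x), ∅), 2↦clo(λx. (x x), ∅), 3↦clo(λx. (x x), ∅)}; K=[mulL(3)]⟩
[15] ⟨C=x; E={x↦3}; S={0↦clo(λx. (x x), ∅), 1↦clo(λx. (x x), ∅), 2↦clo(λx. (x x), ∅), 3↦clo(λx. (x x), ∅)}; K=[arg :: mulL(3)]⟩
[16] ⟨C=x; E={x↦3}; S={0↦clo(λx. (x x), ∅), 1↦clo(λx. (x x), ∅), 2↦clo(λx. (x x), ∅), 3↦clo(λx. (x x), ∅)}; K=[fun :: mulL(3)]⟩
[17] ⟨C=(x x); E={x↦4}; S={0↦clo(λx. (x x), ∅), 1↦clo(λx. (x x), ∅), 2↦clo(λx. (x x), ∅), 3↦clo(λx. (x x), ∅), 4↦clo(λx. (x x), ∅)}; K=[mulL(3)]⟩
[18] ⟨C=x; E={x↦4}; S={0↦clo(λx. (x x), ∅), 1↦clo(λx. (x x), ∅), 2↦clo(λx. (x x), ∅), 3↦clo(λx. (x x), ∅), 4↦clo(λx. (x x), ∅)}; K=[arg :: mulL(3)]⟩
[19] ⟨C=x; E={x↦4}; S={0↦clo(λx. (x x), ∅), 1↦clo(λx. (x x), ∅), 2↦clo(λx. (x x), ∅), 3↦clo(λx. (x x), ∅), 4↦clo(λx. (x x), ∅)}; K=[fun :: mulL(3)]⟩
[20] ⟨C=(x x); E={x↦5}; S={0↦clo(λx. (x x), ∅), 1↦clo(λx. (x x), ∅), 2↦clo(λx. (x x), ∅), 3↦clo(λx. (x x), ∅), 4↦clo(λx. (x x), ∅), 5↦clo(λx. (x x), ∅)}; K=[mulL(3)]⟩
[21] ⟨C=x; E={x↦5}; S={0↦clo(λx. (x x), ∅), 1↦clo(λx. (x x), ∅), 2↦clo(λx. (x x), ∅), 3↦clo(λx. (x x), ∅), 4↦clo(λx. (x x), ∅), 5↦clo(λx. (x x), ∅)}; K=[arg :: mulL(3)]⟩
→ 21 transitions taken and the configuration is still not final: no result within 21 steps

Answer: DIVERGES (no final state within 21 steps)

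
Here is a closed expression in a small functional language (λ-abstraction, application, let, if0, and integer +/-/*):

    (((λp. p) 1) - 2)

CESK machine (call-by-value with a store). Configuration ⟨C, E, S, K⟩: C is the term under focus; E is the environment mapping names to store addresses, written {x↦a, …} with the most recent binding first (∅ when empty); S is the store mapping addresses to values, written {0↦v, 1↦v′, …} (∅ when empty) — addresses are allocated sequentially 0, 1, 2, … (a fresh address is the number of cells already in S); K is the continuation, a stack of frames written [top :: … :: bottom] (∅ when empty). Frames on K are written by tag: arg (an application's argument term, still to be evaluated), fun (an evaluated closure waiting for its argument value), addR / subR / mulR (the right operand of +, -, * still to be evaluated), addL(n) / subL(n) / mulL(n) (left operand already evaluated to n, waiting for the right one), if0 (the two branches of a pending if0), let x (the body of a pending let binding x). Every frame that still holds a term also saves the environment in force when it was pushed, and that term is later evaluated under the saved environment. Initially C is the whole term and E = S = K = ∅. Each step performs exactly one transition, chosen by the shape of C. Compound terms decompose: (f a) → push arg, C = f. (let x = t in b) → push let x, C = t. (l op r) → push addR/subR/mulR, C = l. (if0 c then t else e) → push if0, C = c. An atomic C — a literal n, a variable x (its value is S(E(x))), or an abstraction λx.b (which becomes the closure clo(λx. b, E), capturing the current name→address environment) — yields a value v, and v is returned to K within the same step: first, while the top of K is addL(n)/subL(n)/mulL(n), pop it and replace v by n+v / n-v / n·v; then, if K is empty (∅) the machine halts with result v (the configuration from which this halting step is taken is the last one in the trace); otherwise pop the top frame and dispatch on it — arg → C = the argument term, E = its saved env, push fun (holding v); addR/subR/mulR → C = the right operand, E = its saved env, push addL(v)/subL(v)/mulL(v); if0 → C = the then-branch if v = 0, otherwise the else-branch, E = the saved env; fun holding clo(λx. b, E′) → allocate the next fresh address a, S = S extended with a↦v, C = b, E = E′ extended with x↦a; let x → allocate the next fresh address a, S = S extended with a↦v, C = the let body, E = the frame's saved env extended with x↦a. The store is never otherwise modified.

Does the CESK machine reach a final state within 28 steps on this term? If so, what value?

step 0: ⟨C=(((λp. p) 1) - 2); E=∅; S=∅; K=∅⟩
step 1: ⟨C=((λp. p) 1); E=∅; S=∅; K=[subR]⟩
step 2: ⟨C=(λp. p); E=∅; S=∅; K=[arg :: subR]⟩
step 3: ⟨C=1; E=∅; S=∅; K=[fun :: subR]⟩
step 4: ⟨C=p; E={p↦0}; S={0↦1}; K=[subR]⟩
step 5: ⟨C=2; E=∅; S={0↦1}; K=[subL(1)]⟩
→ final value -1

Answer: -1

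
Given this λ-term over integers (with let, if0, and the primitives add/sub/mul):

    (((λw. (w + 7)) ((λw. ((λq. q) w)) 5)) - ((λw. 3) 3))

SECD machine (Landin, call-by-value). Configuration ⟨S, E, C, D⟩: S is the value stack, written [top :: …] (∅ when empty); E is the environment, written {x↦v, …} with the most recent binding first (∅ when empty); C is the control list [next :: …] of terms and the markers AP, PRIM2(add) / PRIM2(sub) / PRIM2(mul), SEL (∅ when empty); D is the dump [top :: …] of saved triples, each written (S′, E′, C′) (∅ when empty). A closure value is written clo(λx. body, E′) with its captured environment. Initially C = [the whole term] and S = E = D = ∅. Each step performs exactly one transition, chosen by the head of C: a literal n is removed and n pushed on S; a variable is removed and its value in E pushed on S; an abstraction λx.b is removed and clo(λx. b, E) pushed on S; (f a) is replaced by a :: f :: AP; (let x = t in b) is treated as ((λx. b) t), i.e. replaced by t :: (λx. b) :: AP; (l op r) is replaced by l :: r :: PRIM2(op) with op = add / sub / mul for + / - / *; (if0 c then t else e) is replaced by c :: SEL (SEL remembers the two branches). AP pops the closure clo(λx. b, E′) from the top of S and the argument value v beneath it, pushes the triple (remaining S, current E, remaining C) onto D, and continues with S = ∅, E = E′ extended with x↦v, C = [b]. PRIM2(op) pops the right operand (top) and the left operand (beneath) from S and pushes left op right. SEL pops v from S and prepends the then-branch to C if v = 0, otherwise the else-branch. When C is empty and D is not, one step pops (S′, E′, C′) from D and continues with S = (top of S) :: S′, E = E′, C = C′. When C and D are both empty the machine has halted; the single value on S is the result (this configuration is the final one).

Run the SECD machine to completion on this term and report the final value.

step 0: [S=∅ | E=∅ | C=[(((λw. (w + 7)) ((λw. ((λq. q) w)) 5)) - ((λw. 3) 3))] | D=∅]
step 1: [S=∅ | E=∅ | C=[((λw. (w + 7)) ((λw. ((λq. q) w)) 5)) :: ((λw. 3) 3) :: PRIM2(sub)] | D=∅]
step 2: [S=∅ | E=∅ | C=[((λw. ((λq. q) w)) 5) :: (λw. (w + 7)) :: AP :: ((λw. 3) 3) :: PRIM2(sub)] | D=∅]
step 3: [S=∅ | E=∅ | C=[5 :: (λw. ((λq. q) w)) :: AP :: (λw. (w + 7)) :: AP :: ((λw. 3) 3) :: PRIM2(sub)] | D=∅]
step 4: [S=[5] | E=∅ | C=[(λw. ((λq. q) w)) :: AP :: (λw. (w + 7)) :: AP :: ((λw. 3) 3) :: PRIM2(sub)] | D=∅]
step 5: [S=[clo(λw. ((λq. q) w), ∅) :: 5] | E=∅ | C=[AP :: (λw. (w + 7)) :: AP :: ((λw. 3) 3) :: PRIM2(sub)] | D=∅]
step 6: [S=∅ | E={w↦5} | C=[((λq. q) w)] | D=[(∅, ∅, [(λw. (w + 7)) :: AP :: ((λw. 3) 3) :: PRIM2(sub)])]]
step 7: [S=∅ | E={w↦5} | C=[w :: (λq. q) :: AP] | D=[(∅, ∅, [(λw. (w + 7)) :: AP :: ((λw. 3) 3) :: PRIM2(sub)])]]
step 8: [S=[5] | E={w↦5} | C=[(λq. q) :: AP] | D=[(∅, ∅, [(λw. (w + 7)) :: AP :: ((λw. 3) 3) :: PRIM2(sub)])]]
step 9: [S=[clo(λq. q, {w↦5}) :: 5] | E={w↦5} | C=[AP] | D=[(∅, ∅, [(λw. (w + 7)) :: AP :: ((λw. 3) 3) :: PRIM2(sub)])]]
step 10: [S=∅ | E={q↦5, w↦5} | C=[q] | D=[(∅, {w↦5}, ∅) :: (∅, ∅, [(λw. (w + 7)) :: AP :: ((λw. 3) 3) :: PRIM2(sub)])]]
step 11: [S=[5] | E={q↦5, w↦5} | C=∅ | D=[(∅, {w↦5}, ∅) :: (∅, ∅, [(λw. (w + 7)) :: AP :: ((λw. 3) 3) :: PRIM2(sub)])]]
step 12: [S=[5] | E={w↦5} | C=∅ | D=[(∅, ∅, [(λw. (w + 7)) :: AP :: ((λw. 3) 3) :: PRIM2(sub)])]]
step 13: [S=[5] | E=∅ | C=[(λw. (w + 7)) :: AP :: ((λw. 3) 3) :: PRIM2(sub)] | D=∅]
step 14: [S=[clo(λw. (w + 7), ∅) :: 5] | E=∅ | C=[AP :: ((λw. 3) 3) :: PRIM2(sub)] | D=∅]
step 15: [S=∅ | E={w↦5} | C=[(w + 7)] | D=[(∅, ∅, [((λw. 3) 3) :: PRIM2(sub)])]]
step 16: [S=∅ | E={w↦5} | C=[w :: 7 :: PRIM2(add)] | D=[(∅, ∅, [((λw. 3) 3) :: PRIM2(sub)])]]
step 17: [S=[5] | E={w↦5} | C=[7 :: PRIM2(add)] | D=[(∅, ∅, [((λw. 3) 3) :: PRIM2(sub)])]]
step 18: [S=[7 :: 5] | E={w↦5} | C=[PRIM2(add)] | D=[(∅, ∅, [((λw. 3) 3) :: PRIM2(sub)])]]
step 19: [S=[12] | E={w↦5} | C=∅ | D=[(∅, ∅, [((λw. 3) 3) :: PRIM2(sub)])]]
step 20: [S=[12] | E=∅ | C=[((λw. 3) 3) :: PRIM2(sub)] | D=∅]
step 21: [S=[12] | E=∅ | C=[3 :: (λw. 3) :: AP :: PRIM2(sub)] | D=∅]
step 22: [S=[3 :: 12] | E=∅ | C=[(λw. 3) :: AP :: PRIM2(sub)] | D=∅]
step 23: [S=[clo(λw. 3, ∅) :: 3 :: 12] | E=∅ | C=[AP :: PRIM2(sub)] | D=∅]
step 24: [S=∅ | E={w↦3} | C=[3] | D=[([12], ∅, [PRIM2(sub)])]]
step 25: [S=[3] | E={w↦3} | C=∅ | D=[([12], ∅, [PRIM2(sub)])]]
step 26: [S=[3 :: 12] | E=∅ | C=[PRIM2(sub)] | D=∅]
step 27: [S=[9] | E=∅ | C=∅ | D=∅]
→ final value 9

Answer: 9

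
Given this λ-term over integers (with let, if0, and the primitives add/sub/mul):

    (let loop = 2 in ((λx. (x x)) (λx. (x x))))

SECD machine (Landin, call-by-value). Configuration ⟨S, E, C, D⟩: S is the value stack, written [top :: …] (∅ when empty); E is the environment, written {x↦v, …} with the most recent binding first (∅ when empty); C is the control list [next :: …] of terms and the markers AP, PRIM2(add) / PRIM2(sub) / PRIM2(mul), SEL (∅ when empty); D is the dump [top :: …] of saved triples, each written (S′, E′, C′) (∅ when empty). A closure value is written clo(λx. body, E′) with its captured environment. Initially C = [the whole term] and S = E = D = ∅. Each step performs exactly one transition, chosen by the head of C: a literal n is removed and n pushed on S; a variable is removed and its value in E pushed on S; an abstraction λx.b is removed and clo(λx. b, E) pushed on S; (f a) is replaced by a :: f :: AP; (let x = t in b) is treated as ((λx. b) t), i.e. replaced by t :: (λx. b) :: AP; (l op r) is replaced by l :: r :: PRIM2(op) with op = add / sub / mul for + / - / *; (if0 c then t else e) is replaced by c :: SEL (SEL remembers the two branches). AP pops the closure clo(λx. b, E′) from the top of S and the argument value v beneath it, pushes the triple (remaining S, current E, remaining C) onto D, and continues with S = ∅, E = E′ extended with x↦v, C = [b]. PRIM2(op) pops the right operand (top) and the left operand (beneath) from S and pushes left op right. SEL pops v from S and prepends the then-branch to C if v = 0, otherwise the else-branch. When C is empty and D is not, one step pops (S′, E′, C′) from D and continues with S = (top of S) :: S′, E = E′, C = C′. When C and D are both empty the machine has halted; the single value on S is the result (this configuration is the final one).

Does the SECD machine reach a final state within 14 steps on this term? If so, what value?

Answer: DIVERGES (no final state within 14 steps)

Derivation:
t=0: [S=∅ | E=∅ | C=[(let loop = 2 in ((λx. (x x)) (λx. (x x))))] | D=∅]
t=1: [S=∅ | E=∅ | C=[2 :: (λloop. ((λx. (x x)) (λx. (x x)))) :: AP] | D=∅]
t=2: [S=[2] | E=∅ | C=[(λloop. ((λx. (x x)) (λx. (x x)))) :: AP] | D=∅]
t=3: [S=[clo(λloop. ((λx. (x x)) (λx. (x x))), ∅) :: 2] | E=∅ | C=[AP] | D=∅]
t=4: [S=∅ | E={loop↦2} | C=[((λx. (x x)) (λx. (x x)))] | D=[(∅, ∅, ∅)]]
t=5: [S=∅ | E={loop↦2} | C=[(λx. (x x)) :: (λx. (x x)) :: AP] | D=[(∅, ∅, ∅)]]
t=6: [S=[clo(λx. (x x), {loop↦2})] | E={loop↦2} | C=[(λx. (x x)) :: AP] | D=[(∅, ∅, ∅)]]
t=7: [S=[clo(λx. (x x), {loop↦2}) :: clo(λx. (x x), {loop↦2})] | E={loop↦2} | C=[AP] | D=[(∅, ∅, ∅)]]
t=8: [S=∅ | E={x↦clo(λx. (x x), {loop↦2}), loop↦2} | C=[(x x)] | D=[(∅, {loop↦2}, ∅) :: (∅, ∅, ∅)]]
t=9: [S=∅ | E={x↦clo(λx. (x x), {loop↦2}), loop↦2} | C=[x :: x :: AP] | D=[(∅, {loop↦2}, ∅) :: (∅, ∅, ∅)]]
t=10: [S=[clo(λx. (x x), {loop↦2})] | E={x↦clo(λx. (x x), {loop↦2}), loop↦2} | C=[x :: AP] | D=[(∅, {loop↦2}, ∅) :: (∅, ∅, ∅)]]
t=11: [S=[clo(λx. (x x), {loop↦2}) :: clo(λx. (x x), {loop↦2})] | E={x↦clo(λx. (x x), {loop↦2}), loop↦2} | C=[AP] | D=[(∅, {loop↦2}, ∅) :: (∅, ∅, ∅)]]
t=12: [S=∅ | E={x↦clo(λx. (x x), {loop↦2}), loop↦2} | C=[(x x)] | D=[(∅, {x↦clo(λx. (x x), {loop↦2}), loop↦2}, ∅) :: (∅, {loop↦2}, ∅) :: (∅, ∅, ∅)]]
t=13: [S=∅ | E={x↦clo(λx. (x x), {loop↦2}), loop↦2} | C=[x :: x :: AP] | D=[(∅, {x↦clo(λx. (x x), {loop↦2}), loop↦2}, ∅) :: (∅, {loop↦2}, ∅) :: (∅, ∅, ∅)]]
t=14: [S=[clo(λx. (x x), {loop↦2})] | E={x↦clo(λx. (x x), {loop↦2}), loop↦2} | C=[x :: AP] | D=[(∅, {x↦clo(λx. (x x), {loop↦2}), loop↦2}, ∅) :: (∅, {loop↦2}, ∅) :: (∅, ∅, ∅)]]
→ 14 transitions taken and the configuration is still not final: no result within 14 steps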